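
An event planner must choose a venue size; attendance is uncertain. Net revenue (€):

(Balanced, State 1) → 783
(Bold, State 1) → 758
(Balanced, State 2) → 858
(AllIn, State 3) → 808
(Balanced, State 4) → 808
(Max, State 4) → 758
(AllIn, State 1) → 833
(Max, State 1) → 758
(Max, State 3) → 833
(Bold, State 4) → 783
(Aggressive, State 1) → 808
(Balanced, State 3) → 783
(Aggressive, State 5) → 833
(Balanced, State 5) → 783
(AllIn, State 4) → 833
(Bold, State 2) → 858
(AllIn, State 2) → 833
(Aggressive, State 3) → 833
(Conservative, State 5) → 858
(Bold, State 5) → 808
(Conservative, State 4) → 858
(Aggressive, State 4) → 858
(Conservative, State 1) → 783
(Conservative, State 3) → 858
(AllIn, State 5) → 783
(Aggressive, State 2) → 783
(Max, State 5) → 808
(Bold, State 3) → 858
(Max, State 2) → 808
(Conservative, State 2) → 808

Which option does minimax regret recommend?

Conservative

Column bests: State 1=833, State 2=858, State 3=858, State 4=858, State 5=858.
Conservative regrets: 50, 50, 0, 0, 0 → max 50
Balanced regrets: 50, 0, 75, 50, 75 → max 75
Aggressive regrets: 25, 75, 25, 0, 25 → max 75
Bold regrets: 75, 0, 0, 75, 50 → max 75
AllIn regrets: 0, 25, 50, 25, 75 → max 75
Max regrets: 75, 50, 25, 100, 50 → max 100
Smallest max regret = 50 → Conservative.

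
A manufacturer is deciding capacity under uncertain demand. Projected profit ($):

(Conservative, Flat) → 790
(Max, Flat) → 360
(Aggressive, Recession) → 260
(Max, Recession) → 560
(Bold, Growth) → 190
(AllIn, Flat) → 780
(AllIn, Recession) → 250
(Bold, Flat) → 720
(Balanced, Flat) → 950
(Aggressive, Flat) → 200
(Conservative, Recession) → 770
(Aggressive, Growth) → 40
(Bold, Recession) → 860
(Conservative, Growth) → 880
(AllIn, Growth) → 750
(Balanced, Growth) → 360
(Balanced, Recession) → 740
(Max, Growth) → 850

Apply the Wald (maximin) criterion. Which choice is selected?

Conservative

Row minima: Conservative=770, Balanced=360, Aggressive=40, Bold=190, AllIn=250, Max=360
Best worst-case = 770 → Conservative.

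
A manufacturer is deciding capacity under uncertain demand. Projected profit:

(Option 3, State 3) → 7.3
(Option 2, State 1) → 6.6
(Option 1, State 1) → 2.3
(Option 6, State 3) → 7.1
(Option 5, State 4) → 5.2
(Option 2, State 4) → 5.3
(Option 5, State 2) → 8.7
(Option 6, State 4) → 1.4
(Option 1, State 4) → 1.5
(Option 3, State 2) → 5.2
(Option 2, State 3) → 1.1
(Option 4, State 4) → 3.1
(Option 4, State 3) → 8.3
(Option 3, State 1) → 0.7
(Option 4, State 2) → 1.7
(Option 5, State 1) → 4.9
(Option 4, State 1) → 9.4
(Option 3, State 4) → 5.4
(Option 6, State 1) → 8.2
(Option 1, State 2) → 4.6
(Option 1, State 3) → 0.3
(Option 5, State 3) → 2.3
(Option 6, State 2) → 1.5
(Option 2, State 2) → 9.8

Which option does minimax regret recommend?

Column bests: State 1=9.4, State 2=9.8, State 3=8.3, State 4=5.4.
Option 1 regrets: 7.1, 5.2, 8.0, 3.9 → max 8.0
Option 2 regrets: 2.8, 0.0, 7.2, 0.1 → max 7.2
Option 3 regrets: 8.7, 4.6, 1.0, 0.0 → max 8.7
Option 4 regrets: 0.0, 8.1, 0.0, 2.3 → max 8.1
Option 5 regrets: 4.5, 1.1, 6.0, 0.2 → max 6.0
Option 6 regrets: 1.2, 8.3, 1.2, 4.0 → max 8.3
Smallest max regret = 6.0 → Option 5.

Option 5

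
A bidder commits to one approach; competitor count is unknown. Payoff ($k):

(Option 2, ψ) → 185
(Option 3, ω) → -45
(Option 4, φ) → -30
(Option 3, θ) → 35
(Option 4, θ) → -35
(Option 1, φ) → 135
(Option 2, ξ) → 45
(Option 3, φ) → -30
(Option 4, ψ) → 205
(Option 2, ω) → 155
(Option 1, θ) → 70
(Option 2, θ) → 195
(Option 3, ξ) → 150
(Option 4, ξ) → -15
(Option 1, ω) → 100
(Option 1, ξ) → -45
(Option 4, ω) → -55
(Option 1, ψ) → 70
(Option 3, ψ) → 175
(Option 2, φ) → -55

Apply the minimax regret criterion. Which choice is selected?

Option 2

Column bests: θ=195, φ=135, ψ=205, ω=155, ξ=150.
Option 1 regrets: 125, 0, 135, 55, 195 → max 195
Option 2 regrets: 0, 190, 20, 0, 105 → max 190
Option 3 regrets: 160, 165, 30, 200, 0 → max 200
Option 4 regrets: 230, 165, 0, 210, 165 → max 230
Smallest max regret = 190 → Option 2.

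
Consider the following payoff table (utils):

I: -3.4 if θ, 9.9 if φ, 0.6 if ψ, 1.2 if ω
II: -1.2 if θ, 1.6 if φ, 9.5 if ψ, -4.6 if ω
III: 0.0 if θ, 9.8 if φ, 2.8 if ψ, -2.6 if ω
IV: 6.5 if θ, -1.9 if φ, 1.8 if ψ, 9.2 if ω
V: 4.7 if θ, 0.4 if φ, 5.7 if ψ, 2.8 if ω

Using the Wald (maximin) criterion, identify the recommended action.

Row minima: I=-3.4, II=-4.6, III=-2.6, IV=-1.9, V=0.4
Best worst-case = 0.4 → V.

V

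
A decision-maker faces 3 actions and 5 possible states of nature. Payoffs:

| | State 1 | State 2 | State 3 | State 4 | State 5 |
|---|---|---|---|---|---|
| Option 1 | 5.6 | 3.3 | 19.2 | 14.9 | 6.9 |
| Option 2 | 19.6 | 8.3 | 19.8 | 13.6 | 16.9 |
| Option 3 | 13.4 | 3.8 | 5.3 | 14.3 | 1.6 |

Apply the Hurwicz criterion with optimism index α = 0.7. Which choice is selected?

Option 2

Option 1: 0.7·19.2 + 0.3·3.3 = 14.43
Option 2: 0.7·19.8 + 0.3·8.3 = 16.35
Option 3: 0.7·14.3 + 0.3·1.6 = 10.49
Highest Hurwicz score = 16.35 → Option 2.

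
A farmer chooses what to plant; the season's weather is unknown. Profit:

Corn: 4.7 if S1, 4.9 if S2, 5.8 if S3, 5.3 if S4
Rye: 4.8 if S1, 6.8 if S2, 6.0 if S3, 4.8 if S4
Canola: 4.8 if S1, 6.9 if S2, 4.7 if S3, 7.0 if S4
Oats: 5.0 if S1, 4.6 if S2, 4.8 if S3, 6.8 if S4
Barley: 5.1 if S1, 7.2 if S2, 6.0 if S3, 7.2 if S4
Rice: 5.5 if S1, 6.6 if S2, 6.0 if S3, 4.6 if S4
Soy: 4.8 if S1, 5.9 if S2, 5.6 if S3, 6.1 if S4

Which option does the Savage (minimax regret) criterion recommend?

Column bests: S1=5.5, S2=7.2, S3=6.0, S4=7.2.
Corn regrets: 0.8, 2.3, 0.2, 1.9 → max 2.3
Rye regrets: 0.7, 0.4, 0.0, 2.4 → max 2.4
Canola regrets: 0.7, 0.3, 1.3, 0.2 → max 1.3
Oats regrets: 0.5, 2.6, 1.2, 0.4 → max 2.6
Barley regrets: 0.4, 0.0, 0.0, 0.0 → max 0.4
Rice regrets: 0.0, 0.6, 0.0, 2.6 → max 2.6
Soy regrets: 0.7, 1.3, 0.4, 1.1 → max 1.3
Smallest max regret = 0.4 → Barley.

Barley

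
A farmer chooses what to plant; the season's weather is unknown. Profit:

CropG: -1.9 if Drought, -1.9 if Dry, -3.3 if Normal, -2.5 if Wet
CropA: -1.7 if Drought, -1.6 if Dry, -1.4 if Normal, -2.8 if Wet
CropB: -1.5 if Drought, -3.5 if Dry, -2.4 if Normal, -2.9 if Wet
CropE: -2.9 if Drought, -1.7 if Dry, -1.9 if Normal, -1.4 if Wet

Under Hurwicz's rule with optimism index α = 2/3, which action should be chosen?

CropG: 2/3·(-1.9) + 1/3·(-3.3) = -71/30
CropA: 2/3·(-1.4) + 1/3·(-2.8) = -28/15
CropB: 2/3·(-1.5) + 1/3·(-3.5) = -13/6
CropE: 2/3·(-1.4) + 1/3·(-2.9) = -1.9
Highest Hurwicz score = -28/15 → CropA.

CropA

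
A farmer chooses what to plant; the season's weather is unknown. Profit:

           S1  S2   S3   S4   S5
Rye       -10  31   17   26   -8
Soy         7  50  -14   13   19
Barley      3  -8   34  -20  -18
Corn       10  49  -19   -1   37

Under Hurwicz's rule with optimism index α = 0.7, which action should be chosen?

Rye: 0.7·31 + 0.3·(-10) = 18.7
Soy: 0.7·50 + 0.3·(-14) = 30.8
Barley: 0.7·34 + 0.3·(-20) = 17.8
Corn: 0.7·49 + 0.3·(-19) = 28.6
Highest Hurwicz score = 30.8 → Soy.

Soy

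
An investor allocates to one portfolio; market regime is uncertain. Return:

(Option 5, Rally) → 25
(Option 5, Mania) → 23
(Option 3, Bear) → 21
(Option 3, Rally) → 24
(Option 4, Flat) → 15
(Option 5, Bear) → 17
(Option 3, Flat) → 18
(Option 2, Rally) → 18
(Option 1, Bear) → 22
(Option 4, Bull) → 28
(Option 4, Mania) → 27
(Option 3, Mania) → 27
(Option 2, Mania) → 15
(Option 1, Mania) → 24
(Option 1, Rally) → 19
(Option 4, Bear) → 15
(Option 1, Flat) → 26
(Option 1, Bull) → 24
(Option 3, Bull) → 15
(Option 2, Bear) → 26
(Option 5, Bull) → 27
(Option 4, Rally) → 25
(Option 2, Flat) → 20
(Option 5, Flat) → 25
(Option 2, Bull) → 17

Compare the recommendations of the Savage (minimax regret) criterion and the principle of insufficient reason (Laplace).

minimax regret → Option 1; laplace → Option 5 (disagree)

Column bests: Bear=26, Flat=26, Bull=28, Rally=25, Mania=27.
Option 1 regrets: 4, 0, 4, 6, 3 → max 6
Option 2 regrets: 0, 6, 11, 7, 12 → max 12
Option 3 regrets: 5, 8, 13, 1, 0 → max 13
Option 4 regrets: 11, 11, 0, 0, 0 → max 11
Option 5 regrets: 9, 1, 1, 0, 4 → max 9
Smallest max regret = 6 → Option 1.
Row averages: Option 1=23, Option 2=19.2, Option 3=21, Option 4=22, Option 5=23.4
Highest average = 23.4 → Option 5.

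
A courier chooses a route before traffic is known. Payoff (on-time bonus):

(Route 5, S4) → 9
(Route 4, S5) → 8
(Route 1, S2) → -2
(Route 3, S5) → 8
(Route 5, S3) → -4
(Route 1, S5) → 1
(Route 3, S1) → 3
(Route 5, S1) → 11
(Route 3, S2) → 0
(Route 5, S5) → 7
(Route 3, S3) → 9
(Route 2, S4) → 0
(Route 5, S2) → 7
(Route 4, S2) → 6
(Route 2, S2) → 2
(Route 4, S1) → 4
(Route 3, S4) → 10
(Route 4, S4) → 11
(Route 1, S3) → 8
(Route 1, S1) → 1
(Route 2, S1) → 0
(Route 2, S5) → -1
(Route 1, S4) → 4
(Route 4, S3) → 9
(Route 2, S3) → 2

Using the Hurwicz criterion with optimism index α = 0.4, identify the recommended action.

Route 1: 0.4·8 + 0.6·(-2) = 2
Route 2: 0.4·2 + 0.6·(-1) = 0.2
Route 3: 0.4·10 + 0.6·0 = 4
Route 4: 0.4·11 + 0.6·4 = 6.8
Route 5: 0.4·11 + 0.6·(-4) = 2
Highest Hurwicz score = 6.8 → Route 4.

Route 4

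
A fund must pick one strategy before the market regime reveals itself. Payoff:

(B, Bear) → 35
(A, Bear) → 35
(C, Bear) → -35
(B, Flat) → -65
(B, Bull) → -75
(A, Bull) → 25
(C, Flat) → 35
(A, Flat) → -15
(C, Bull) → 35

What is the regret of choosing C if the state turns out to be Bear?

Best payoff under Bear is 35.
Regret = 35 − (-35) = 70.

70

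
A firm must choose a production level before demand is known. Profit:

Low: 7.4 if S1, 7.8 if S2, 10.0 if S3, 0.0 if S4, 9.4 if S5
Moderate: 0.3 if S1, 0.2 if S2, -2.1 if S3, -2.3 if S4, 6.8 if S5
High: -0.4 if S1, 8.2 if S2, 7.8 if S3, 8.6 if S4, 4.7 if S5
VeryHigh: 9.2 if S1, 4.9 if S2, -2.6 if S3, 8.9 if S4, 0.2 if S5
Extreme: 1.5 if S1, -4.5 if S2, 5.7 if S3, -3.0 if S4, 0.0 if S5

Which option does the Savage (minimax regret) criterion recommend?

Low

Column bests: S1=9.2, S2=8.2, S3=10.0, S4=8.9, S5=9.4.
Low regrets: 1.8, 0.4, 0.0, 8.9, 0.0 → max 8.9
Moderate regrets: 8.9, 8.0, 12.1, 11.2, 2.6 → max 12.1
High regrets: 9.6, 0.0, 2.2, 0.3, 4.7 → max 9.6
VeryHigh regrets: 0.0, 3.3, 12.6, 0.0, 9.2 → max 12.6
Extreme regrets: 7.7, 12.7, 4.3, 11.9, 9.4 → max 12.7
Smallest max regret = 8.9 → Low.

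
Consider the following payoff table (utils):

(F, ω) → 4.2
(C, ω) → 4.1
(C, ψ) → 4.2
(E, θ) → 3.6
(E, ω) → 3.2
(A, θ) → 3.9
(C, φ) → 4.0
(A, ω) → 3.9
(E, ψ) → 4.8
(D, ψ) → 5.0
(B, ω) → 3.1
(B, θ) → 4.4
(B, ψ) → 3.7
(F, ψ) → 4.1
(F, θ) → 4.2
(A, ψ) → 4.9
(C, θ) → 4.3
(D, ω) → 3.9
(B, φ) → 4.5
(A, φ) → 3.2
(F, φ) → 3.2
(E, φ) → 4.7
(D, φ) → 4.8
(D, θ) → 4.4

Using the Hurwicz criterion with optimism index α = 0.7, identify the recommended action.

A: 0.7·4.9 + 0.3·3.2 = 4.39
B: 0.7·4.5 + 0.3·3.1 = 4.08
C: 0.7·4.3 + 0.3·4.0 = 4.21
D: 0.7·5.0 + 0.3·3.9 = 4.67
E: 0.7·4.8 + 0.3·3.2 = 4.32
F: 0.7·4.2 + 0.3·3.2 = 3.9
Highest Hurwicz score = 4.67 → D.

D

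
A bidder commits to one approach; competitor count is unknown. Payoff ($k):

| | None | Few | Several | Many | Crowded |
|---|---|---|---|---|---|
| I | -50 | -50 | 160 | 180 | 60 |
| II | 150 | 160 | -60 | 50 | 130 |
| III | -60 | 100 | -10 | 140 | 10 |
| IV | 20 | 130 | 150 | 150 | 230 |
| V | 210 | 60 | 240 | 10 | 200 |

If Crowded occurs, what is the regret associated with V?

30

Best payoff under Crowded is 230.
Regret = 230 − 200 = 30.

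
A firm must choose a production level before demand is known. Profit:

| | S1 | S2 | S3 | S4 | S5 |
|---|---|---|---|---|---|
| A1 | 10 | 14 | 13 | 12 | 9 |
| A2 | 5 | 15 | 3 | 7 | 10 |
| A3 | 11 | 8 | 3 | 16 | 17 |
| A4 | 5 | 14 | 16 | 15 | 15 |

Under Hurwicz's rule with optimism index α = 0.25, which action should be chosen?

A1

A1: 0.25·14 + 0.75·9 = 10.25
A2: 0.25·15 + 0.75·3 = 6
A3: 0.25·17 + 0.75·3 = 6.5
A4: 0.25·16 + 0.75·5 = 7.75
Highest Hurwicz score = 10.25 → A1.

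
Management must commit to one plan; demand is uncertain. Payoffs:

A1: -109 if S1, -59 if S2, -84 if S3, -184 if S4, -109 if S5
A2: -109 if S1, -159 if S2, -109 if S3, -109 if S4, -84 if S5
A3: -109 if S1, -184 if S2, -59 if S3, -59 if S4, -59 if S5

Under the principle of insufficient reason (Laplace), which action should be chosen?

A3

Row averages: A1=-109, A2=-114, A3=-94
Highest average = -94 → A3.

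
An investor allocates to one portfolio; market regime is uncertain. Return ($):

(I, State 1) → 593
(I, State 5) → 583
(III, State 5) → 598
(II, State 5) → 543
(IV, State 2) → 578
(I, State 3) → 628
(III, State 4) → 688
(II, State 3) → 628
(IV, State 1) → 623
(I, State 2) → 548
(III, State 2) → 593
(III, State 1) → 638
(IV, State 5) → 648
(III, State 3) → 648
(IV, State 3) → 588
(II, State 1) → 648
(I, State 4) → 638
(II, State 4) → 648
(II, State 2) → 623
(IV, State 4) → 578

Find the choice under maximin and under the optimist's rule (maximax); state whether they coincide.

Row minima: I=548, II=543, III=593, IV=578
Best worst-case = 593 → III.
Row maxima: I=638, II=648, III=688, IV=648
Best best-case = 688 → III.

maximin → III; maximax → III (agree)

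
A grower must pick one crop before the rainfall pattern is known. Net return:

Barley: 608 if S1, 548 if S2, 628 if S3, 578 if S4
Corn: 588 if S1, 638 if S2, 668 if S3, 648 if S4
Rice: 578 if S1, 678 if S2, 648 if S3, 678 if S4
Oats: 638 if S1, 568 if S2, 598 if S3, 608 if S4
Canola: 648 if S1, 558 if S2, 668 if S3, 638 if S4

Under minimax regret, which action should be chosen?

Column bests: S1=648, S2=678, S3=668, S4=678.
Barley regrets: 40, 130, 40, 100 → max 130
Corn regrets: 60, 40, 0, 30 → max 60
Rice regrets: 70, 0, 20, 0 → max 70
Oats regrets: 10, 110, 70, 70 → max 110
Canola regrets: 0, 120, 0, 40 → max 120
Smallest max regret = 60 → Corn.

Corn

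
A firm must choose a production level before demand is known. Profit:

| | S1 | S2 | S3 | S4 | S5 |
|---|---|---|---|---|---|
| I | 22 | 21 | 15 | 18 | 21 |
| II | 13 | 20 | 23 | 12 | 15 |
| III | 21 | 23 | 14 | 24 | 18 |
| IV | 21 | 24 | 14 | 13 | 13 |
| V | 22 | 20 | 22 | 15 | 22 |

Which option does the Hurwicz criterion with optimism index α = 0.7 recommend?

III

I: 0.7·22 + 0.3·15 = 19.9
II: 0.7·23 + 0.3·12 = 19.7
III: 0.7·24 + 0.3·14 = 21
IV: 0.7·24 + 0.3·13 = 20.7
V: 0.7·22 + 0.3·15 = 19.9
Highest Hurwicz score = 21 → III.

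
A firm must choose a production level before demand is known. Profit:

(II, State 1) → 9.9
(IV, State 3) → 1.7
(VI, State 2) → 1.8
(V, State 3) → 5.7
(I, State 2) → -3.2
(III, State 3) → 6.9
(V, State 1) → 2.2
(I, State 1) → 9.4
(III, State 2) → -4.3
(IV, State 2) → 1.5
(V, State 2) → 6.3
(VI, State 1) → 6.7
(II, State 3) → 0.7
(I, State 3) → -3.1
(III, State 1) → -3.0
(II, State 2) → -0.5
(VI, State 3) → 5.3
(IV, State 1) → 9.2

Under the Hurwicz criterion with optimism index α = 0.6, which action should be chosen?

IV

I: 0.6·9.4 + 0.4·(-3.2) = 4.36
II: 0.6·9.9 + 0.4·(-0.5) = 5.74
III: 0.6·6.9 + 0.4·(-4.3) = 2.42
IV: 0.6·9.2 + 0.4·1.5 = 6.12
V: 0.6·6.3 + 0.4·2.2 = 4.66
VI: 0.6·6.7 + 0.4·1.8 = 4.74
Highest Hurwicz score = 6.12 → IV.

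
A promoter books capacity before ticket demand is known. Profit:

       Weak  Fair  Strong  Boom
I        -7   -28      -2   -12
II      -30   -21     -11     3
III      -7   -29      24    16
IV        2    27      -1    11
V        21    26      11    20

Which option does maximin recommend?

Row minima: I=-28, II=-30, III=-29, IV=-1, V=11
Best worst-case = 11 → V.

V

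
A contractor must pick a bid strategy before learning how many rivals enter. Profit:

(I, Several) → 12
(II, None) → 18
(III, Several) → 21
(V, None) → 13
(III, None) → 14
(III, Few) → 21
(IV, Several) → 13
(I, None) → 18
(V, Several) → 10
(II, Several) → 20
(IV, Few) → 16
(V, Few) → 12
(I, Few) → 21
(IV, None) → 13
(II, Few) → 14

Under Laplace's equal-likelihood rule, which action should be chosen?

Row averages: I=17, II=52/3, III=56/3, IV=14, V=35/3
Highest average = 56/3 → III.

III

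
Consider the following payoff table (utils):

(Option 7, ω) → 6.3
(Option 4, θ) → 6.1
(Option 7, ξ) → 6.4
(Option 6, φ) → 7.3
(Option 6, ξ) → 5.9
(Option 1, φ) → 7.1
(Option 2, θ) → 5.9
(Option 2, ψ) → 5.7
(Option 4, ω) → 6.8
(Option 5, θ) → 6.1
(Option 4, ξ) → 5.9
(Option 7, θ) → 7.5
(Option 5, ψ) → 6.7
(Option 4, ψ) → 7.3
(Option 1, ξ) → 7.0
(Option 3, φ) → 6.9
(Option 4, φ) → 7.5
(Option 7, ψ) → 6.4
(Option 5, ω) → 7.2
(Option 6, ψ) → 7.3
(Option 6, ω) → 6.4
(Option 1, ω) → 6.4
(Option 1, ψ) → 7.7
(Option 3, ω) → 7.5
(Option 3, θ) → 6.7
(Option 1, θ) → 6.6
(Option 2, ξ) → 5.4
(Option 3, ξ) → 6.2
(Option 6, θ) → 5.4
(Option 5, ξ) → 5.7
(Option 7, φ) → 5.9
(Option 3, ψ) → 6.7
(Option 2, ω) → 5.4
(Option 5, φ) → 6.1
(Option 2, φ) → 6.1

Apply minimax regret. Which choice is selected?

Option 3

Column bests: θ=7.5, φ=7.5, ψ=7.7, ω=7.5, ξ=7.0.
Option 1 regrets: 0.9, 0.4, 0.0, 1.1, 0.0 → max 1.1
Option 2 regrets: 1.6, 1.4, 2.0, 2.1, 1.6 → max 2.1
Option 3 regrets: 0.8, 0.6, 1.0, 0.0, 0.8 → max 1.0
Option 4 regrets: 1.4, 0.0, 0.4, 0.7, 1.1 → max 1.4
Option 5 regrets: 1.4, 1.4, 1.0, 0.3, 1.3 → max 1.4
Option 6 regrets: 2.1, 0.2, 0.4, 1.1, 1.1 → max 2.1
Option 7 regrets: 0.0, 1.6, 1.3, 1.2, 0.6 → max 1.6
Smallest max regret = 1.0 → Option 3.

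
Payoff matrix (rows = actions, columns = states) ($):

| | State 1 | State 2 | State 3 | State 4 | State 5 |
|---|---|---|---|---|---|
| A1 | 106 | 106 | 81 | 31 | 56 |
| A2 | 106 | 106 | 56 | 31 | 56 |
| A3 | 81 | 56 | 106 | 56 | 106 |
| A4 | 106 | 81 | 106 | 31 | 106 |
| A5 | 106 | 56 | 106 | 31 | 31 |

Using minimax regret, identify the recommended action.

Column bests: State 1=106, State 2=106, State 3=106, State 4=56, State 5=106.
A1 regrets: 0, 0, 25, 25, 50 → max 50
A2 regrets: 0, 0, 50, 25, 50 → max 50
A3 regrets: 25, 50, 0, 0, 0 → max 50
A4 regrets: 0, 25, 0, 25, 0 → max 25
A5 regrets: 0, 50, 0, 25, 75 → max 75
Smallest max regret = 25 → A4.

A4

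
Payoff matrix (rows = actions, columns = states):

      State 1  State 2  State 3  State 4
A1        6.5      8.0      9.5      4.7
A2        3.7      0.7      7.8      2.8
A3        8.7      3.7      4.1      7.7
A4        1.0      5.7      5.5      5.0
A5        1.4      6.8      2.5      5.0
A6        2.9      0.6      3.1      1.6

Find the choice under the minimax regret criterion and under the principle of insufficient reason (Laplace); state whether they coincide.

minimax regret → A1; laplace → A1 (agree)

Column bests: State 1=8.7, State 2=8.0, State 3=9.5, State 4=7.7.
A1 regrets: 2.2, 0.0, 0.0, 3.0 → max 3.0
A2 regrets: 5.0, 7.3, 1.7, 4.9 → max 7.3
A3 regrets: 0.0, 4.3, 5.4, 0.0 → max 5.4
A4 regrets: 7.7, 2.3, 4.0, 2.7 → max 7.7
A5 regrets: 7.3, 1.2, 7.0, 2.7 → max 7.3
A6 regrets: 5.8, 7.4, 6.4, 6.1 → max 7.4
Smallest max regret = 3.0 → A1.
Row averages: A1=7.175, A2=3.75, A3=6.05, A4=4.3, A5=3.925, A6=2.05
Highest average = 7.175 → A1.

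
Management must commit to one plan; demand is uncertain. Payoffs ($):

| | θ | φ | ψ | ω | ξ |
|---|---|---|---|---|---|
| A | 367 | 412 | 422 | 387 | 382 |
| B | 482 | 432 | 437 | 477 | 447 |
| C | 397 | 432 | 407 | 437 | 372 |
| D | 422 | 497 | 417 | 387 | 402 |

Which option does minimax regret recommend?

B

Column bests: θ=482, φ=497, ψ=437, ω=477, ξ=447.
A regrets: 115, 85, 15, 90, 65 → max 115
B regrets: 0, 65, 0, 0, 0 → max 65
C regrets: 85, 65, 30, 40, 75 → max 85
D regrets: 60, 0, 20, 90, 45 → max 90
Smallest max regret = 65 → B.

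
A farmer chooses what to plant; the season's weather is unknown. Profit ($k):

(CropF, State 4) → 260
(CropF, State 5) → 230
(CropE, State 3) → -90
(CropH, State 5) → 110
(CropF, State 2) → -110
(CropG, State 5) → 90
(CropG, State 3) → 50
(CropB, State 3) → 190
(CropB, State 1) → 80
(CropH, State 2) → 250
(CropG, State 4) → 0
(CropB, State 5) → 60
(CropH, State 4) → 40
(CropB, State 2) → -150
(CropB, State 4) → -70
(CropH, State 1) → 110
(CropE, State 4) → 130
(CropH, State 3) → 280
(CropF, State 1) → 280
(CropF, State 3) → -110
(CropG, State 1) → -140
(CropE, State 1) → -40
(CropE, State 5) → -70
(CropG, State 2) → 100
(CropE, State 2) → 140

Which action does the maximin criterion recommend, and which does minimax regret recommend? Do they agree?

Row minima: CropG=-140, CropH=40, CropF=-110, CropB=-150, CropE=-90
Best worst-case = 40 → CropH.
Column bests: State 1=280, State 2=250, State 3=280, State 4=260, State 5=230.
CropG regrets: 420, 150, 230, 260, 140 → max 420
CropH regrets: 170, 0, 0, 220, 120 → max 220
CropF regrets: 0, 360, 390, 0, 0 → max 390
CropB regrets: 200, 400, 90, 330, 170 → max 400
CropE regrets: 320, 110, 370, 130, 300 → max 370
Smallest max regret = 220 → CropH.

maximin → CropH; minimax regret → CropH (agree)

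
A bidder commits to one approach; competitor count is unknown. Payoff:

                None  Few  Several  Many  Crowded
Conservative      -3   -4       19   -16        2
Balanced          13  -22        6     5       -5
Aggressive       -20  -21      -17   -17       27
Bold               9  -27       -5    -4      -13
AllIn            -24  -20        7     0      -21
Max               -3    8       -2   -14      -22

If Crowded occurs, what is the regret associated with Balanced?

32

Best payoff under Crowded is 27.
Regret = 27 − (-5) = 32.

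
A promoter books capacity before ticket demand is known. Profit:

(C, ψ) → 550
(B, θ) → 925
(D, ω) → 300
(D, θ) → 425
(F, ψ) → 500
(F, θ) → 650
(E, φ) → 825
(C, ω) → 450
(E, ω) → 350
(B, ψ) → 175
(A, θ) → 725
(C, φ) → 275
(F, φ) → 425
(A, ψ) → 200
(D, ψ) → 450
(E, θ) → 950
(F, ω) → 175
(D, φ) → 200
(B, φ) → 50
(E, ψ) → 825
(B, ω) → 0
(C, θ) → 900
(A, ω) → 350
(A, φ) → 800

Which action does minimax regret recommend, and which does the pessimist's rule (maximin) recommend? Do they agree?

Column bests: θ=950, φ=825, ψ=825, ω=450.
A regrets: 225, 25, 625, 100 → max 625
B regrets: 25, 775, 650, 450 → max 775
C regrets: 50, 550, 275, 0 → max 550
D regrets: 525, 625, 375, 150 → max 625
E regrets: 0, 0, 0, 100 → max 100
F regrets: 300, 400, 325, 275 → max 400
Smallest max regret = 100 → E.
Row minima: A=200, B=0, C=275, D=200, E=350, F=175
Best worst-case = 350 → E.

minimax regret → E; maximin → E (agree)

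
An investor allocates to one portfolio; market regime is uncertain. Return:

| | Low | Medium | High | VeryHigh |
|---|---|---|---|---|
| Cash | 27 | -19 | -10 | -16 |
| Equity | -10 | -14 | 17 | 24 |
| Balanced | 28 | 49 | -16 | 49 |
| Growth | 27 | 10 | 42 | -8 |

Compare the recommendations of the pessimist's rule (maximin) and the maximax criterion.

maximin → Growth; maximax → Balanced (disagree)

Row minima: Cash=-19, Equity=-14, Balanced=-16, Growth=-8
Best worst-case = -8 → Growth.
Row maxima: Cash=27, Equity=24, Balanced=49, Growth=42
Best best-case = 49 → Balanced.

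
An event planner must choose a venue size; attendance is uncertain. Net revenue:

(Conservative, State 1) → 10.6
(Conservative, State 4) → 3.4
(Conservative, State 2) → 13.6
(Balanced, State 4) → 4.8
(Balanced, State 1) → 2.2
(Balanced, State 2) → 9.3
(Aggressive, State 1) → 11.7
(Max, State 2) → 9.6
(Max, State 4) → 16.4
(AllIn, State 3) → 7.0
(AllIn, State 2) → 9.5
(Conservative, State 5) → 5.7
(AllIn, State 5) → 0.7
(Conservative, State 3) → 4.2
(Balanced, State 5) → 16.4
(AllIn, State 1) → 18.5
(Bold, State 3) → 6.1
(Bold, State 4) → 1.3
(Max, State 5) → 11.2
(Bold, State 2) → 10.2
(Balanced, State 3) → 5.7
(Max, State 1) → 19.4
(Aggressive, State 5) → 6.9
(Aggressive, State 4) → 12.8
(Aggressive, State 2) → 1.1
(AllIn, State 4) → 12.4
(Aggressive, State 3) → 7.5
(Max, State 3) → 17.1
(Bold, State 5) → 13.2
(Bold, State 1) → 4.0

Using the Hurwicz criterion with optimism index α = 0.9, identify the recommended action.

Conservative: 0.9·13.6 + 0.1·3.4 = 12.58
Balanced: 0.9·16.4 + 0.1·2.2 = 14.98
Aggressive: 0.9·12.8 + 0.1·1.1 = 11.63
Bold: 0.9·13.2 + 0.1·1.3 = 12.01
AllIn: 0.9·18.5 + 0.1·0.7 = 16.72
Max: 0.9·19.4 + 0.1·9.6 = 18.42
Highest Hurwicz score = 18.42 → Max.

Max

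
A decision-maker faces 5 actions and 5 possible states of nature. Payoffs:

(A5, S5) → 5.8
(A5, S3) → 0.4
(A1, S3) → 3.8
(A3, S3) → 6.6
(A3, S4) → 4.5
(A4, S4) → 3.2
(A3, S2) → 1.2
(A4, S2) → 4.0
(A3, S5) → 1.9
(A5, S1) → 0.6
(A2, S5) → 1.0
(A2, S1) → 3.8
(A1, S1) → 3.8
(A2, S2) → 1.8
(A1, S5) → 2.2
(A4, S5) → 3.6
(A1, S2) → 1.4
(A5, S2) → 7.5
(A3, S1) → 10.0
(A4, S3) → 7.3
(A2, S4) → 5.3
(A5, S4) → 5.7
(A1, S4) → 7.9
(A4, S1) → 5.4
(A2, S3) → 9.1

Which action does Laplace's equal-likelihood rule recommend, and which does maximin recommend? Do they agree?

laplace → A3; maximin → A4 (disagree)

Row averages: A1=3.82, A2=4.2, A3=4.84, A4=4.7, A5=4
Highest average = 4.84 → A3.
Row minima: A1=1.4, A2=1.0, A3=1.2, A4=3.2, A5=0.4
Best worst-case = 3.2 → A4.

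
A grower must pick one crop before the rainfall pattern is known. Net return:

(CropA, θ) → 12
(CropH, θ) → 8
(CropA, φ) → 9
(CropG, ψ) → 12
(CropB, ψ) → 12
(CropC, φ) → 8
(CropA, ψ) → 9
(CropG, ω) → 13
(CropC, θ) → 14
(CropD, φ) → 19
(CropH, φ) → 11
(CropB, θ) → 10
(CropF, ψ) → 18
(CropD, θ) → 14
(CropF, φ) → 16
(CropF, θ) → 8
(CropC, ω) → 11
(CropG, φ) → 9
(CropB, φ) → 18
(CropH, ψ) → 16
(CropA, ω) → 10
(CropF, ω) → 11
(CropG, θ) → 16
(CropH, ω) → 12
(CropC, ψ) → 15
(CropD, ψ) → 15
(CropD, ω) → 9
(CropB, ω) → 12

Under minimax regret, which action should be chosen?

CropD

Column bests: θ=16, φ=19, ψ=18, ω=13.
CropG regrets: 0, 10, 6, 0 → max 10
CropD regrets: 2, 0, 3, 4 → max 4
CropH regrets: 8, 8, 2, 1 → max 8
CropA regrets: 4, 10, 9, 3 → max 10
CropC regrets: 2, 11, 3, 2 → max 11
CropF regrets: 8, 3, 0, 2 → max 8
CropB regrets: 6, 1, 6, 1 → max 6
Smallest max regret = 4 → CropD.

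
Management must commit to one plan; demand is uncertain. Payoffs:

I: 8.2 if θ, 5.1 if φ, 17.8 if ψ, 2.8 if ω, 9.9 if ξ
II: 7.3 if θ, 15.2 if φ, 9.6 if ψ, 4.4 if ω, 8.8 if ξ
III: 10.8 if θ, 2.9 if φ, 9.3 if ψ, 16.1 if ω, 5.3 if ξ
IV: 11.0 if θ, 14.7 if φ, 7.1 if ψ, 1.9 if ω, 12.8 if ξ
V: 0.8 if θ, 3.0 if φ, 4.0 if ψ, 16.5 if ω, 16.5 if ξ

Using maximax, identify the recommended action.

I

Row maxima: I=17.8, II=15.2, III=16.1, IV=14.7, V=16.5
Best best-case = 17.8 → I.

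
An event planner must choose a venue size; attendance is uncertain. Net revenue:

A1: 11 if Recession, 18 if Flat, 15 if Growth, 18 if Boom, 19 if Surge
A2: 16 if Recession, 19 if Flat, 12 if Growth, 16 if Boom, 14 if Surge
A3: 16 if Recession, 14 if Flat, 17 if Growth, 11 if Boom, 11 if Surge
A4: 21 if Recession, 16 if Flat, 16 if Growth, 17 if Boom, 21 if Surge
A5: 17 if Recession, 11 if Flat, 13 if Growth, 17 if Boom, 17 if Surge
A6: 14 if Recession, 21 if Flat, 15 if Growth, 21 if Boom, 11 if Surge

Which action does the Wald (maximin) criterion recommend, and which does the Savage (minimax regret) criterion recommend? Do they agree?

Row minima: A1=11, A2=12, A3=11, A4=16, A5=11, A6=11
Best worst-case = 16 → A4.
Column bests: Recession=21, Flat=21, Growth=17, Boom=21, Surge=21.
A1 regrets: 10, 3, 2, 3, 2 → max 10
A2 regrets: 5, 2, 5, 5, 7 → max 7
A3 regrets: 5, 7, 0, 10, 10 → max 10
A4 regrets: 0, 5, 1, 4, 0 → max 5
A5 regrets: 4, 10, 4, 4, 4 → max 10
A6 regrets: 7, 0, 2, 0, 10 → max 10
Smallest max regret = 5 → A4.

maximin → A4; minimax regret → A4 (agree)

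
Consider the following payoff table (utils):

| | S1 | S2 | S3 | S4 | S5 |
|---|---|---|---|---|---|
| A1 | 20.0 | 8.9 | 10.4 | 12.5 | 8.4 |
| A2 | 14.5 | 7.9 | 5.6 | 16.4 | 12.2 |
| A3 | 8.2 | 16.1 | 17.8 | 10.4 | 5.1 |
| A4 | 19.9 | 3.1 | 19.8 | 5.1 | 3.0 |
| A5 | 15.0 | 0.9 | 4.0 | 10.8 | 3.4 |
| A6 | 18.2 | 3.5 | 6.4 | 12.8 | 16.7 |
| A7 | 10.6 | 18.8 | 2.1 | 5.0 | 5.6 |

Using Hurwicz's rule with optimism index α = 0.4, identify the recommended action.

A1

A1: 0.4·20.0 + 0.6·8.4 = 13.04
A2: 0.4·16.4 + 0.6·5.6 = 9.92
A3: 0.4·17.8 + 0.6·5.1 = 10.18
A4: 0.4·19.9 + 0.6·3.0 = 9.76
A5: 0.4·15.0 + 0.6·0.9 = 6.54
A6: 0.4·18.2 + 0.6·3.5 = 9.38
A7: 0.4·18.8 + 0.6·2.1 = 8.78
Highest Hurwicz score = 13.04 → A1.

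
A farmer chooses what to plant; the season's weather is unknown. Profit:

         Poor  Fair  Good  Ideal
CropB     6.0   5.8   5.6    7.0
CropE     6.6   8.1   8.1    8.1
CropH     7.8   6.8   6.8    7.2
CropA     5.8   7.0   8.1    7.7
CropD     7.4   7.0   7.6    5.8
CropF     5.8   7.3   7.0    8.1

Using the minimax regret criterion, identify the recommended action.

CropE

Column bests: Poor=7.8, Fair=8.1, Good=8.1, Ideal=8.1.
CropB regrets: 1.8, 2.3, 2.5, 1.1 → max 2.5
CropE regrets: 1.2, 0.0, 0.0, 0.0 → max 1.2
CropH regrets: 0.0, 1.3, 1.3, 0.9 → max 1.3
CropA regrets: 2.0, 1.1, 0.0, 0.4 → max 2.0
CropD regrets: 0.4, 1.1, 0.5, 2.3 → max 2.3
CropF regrets: 2.0, 0.8, 1.1, 0.0 → max 2.0
Smallest max regret = 1.2 → CropE.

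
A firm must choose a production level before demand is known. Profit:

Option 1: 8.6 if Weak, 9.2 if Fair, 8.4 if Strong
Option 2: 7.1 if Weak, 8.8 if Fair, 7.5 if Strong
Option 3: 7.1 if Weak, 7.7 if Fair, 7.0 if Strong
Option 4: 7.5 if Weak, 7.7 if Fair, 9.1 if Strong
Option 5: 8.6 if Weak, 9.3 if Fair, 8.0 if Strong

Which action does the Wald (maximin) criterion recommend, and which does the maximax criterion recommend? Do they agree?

Row minima: Option 1=8.4, Option 2=7.1, Option 3=7.0, Option 4=7.5, Option 5=8.0
Best worst-case = 8.4 → Option 1.
Row maxima: Option 1=9.2, Option 2=8.8, Option 3=7.7, Option 4=9.1, Option 5=9.3
Best best-case = 9.3 → Option 5.

maximin → Option 1; maximax → Option 5 (disagree)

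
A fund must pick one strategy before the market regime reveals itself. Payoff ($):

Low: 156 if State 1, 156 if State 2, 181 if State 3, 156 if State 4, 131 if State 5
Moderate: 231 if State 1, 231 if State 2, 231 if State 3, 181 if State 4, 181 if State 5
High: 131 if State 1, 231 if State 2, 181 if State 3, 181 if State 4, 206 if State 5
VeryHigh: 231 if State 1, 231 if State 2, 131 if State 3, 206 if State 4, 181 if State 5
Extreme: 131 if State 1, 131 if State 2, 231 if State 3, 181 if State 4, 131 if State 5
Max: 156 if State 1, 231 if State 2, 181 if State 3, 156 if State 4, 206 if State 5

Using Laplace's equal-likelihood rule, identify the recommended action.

Moderate

Row averages: Low=156, Moderate=211, High=186, VeryHigh=196, Extreme=161, Max=186
Highest average = 211 → Moderate.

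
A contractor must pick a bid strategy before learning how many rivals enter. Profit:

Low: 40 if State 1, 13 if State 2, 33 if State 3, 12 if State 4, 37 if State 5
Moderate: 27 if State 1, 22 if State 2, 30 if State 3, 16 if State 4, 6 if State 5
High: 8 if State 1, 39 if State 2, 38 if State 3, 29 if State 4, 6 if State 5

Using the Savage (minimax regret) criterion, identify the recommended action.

Low

Column bests: State 1=40, State 2=39, State 3=38, State 4=29, State 5=37.
Low regrets: 0, 26, 5, 17, 0 → max 26
Moderate regrets: 13, 17, 8, 13, 31 → max 31
High regrets: 32, 0, 0, 0, 31 → max 32
Smallest max regret = 26 → Low.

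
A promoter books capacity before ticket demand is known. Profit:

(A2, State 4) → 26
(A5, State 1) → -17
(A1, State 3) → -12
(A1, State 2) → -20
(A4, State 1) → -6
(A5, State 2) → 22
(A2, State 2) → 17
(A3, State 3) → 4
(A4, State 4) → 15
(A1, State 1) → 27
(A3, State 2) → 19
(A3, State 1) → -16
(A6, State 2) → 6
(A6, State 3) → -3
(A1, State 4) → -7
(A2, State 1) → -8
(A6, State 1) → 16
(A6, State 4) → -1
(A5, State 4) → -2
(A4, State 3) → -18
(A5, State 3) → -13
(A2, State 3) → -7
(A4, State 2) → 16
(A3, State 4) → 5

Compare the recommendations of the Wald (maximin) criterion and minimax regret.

maximin → A6; minimax regret → A6 (agree)

Row minima: A1=-20, A2=-8, A3=-16, A4=-18, A5=-17, A6=-3
Best worst-case = -3 → A6.
Column bests: State 1=27, State 2=22, State 3=4, State 4=26.
A1 regrets: 0, 42, 16, 33 → max 42
A2 regrets: 35, 5, 11, 0 → max 35
A3 regrets: 43, 3, 0, 21 → max 43
A4 regrets: 33, 6, 22, 11 → max 33
A5 regrets: 44, 0, 17, 28 → max 44
A6 regrets: 11, 16, 7, 27 → max 27
Smallest max regret = 27 → A6.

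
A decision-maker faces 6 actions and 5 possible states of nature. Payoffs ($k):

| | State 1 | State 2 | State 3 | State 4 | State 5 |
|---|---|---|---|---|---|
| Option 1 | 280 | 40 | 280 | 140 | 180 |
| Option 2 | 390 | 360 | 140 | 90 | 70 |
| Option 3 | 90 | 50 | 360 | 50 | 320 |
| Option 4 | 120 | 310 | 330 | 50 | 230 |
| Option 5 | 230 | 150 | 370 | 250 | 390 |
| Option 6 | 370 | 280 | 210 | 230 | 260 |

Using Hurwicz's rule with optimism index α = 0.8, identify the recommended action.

Option 1: 0.8·280 + 0.2·40 = 232
Option 2: 0.8·390 + 0.2·70 = 326
Option 3: 0.8·360 + 0.2·50 = 298
Option 4: 0.8·330 + 0.2·50 = 274
Option 5: 0.8·390 + 0.2·150 = 342
Option 6: 0.8·370 + 0.2·210 = 338
Highest Hurwicz score = 342 → Option 5.

Option 5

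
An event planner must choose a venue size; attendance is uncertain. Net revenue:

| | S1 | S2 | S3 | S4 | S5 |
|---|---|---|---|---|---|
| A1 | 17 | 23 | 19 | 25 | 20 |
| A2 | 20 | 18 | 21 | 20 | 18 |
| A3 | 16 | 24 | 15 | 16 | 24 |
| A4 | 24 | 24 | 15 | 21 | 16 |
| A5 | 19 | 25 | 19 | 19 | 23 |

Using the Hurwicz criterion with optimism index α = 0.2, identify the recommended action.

A5

A1: 0.2·25 + 0.8·17 = 18.6
A2: 0.2·21 + 0.8·18 = 18.6
A3: 0.2·24 + 0.8·15 = 16.8
A4: 0.2·24 + 0.8·15 = 16.8
A5: 0.2·25 + 0.8·19 = 20.2
Highest Hurwicz score = 20.2 → A5.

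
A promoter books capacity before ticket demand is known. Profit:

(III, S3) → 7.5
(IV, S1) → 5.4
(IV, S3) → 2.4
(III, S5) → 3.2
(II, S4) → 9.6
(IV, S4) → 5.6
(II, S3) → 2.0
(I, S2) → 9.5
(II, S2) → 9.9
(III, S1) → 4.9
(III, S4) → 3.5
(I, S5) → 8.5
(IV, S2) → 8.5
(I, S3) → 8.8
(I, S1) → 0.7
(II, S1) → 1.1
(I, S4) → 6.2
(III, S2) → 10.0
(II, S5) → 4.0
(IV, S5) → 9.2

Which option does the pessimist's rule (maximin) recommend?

III

Row minima: I=0.7, II=1.1, III=3.2, IV=2.4
Best worst-case = 3.2 → III.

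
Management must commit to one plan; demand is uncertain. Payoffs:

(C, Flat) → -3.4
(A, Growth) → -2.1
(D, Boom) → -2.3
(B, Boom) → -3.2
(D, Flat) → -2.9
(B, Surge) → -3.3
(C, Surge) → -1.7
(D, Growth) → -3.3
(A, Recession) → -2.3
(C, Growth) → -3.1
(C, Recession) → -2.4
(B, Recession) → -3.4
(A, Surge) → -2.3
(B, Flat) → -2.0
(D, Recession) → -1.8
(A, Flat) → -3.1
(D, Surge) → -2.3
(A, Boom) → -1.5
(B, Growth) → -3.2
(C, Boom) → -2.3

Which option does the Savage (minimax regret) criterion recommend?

Column bests: Recession=-1.8, Flat=-2.0, Growth=-2.1, Boom=-1.5, Surge=-1.7.
A regrets: 0.5, 1.1, 0.0, 0.0, 0.6 → max 1.1
B regrets: 1.6, 0.0, 1.1, 1.7, 1.6 → max 1.7
C regrets: 0.6, 1.4, 1.0, 0.8, 0.0 → max 1.4
D regrets: 0.0, 0.9, 1.2, 0.8, 0.6 → max 1.2
Smallest max regret = 1.1 → A.

A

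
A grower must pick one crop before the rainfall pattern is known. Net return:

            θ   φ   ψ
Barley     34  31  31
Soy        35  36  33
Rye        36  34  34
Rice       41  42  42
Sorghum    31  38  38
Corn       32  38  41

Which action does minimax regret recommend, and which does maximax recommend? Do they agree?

minimax regret → Rice; maximax → Rice (agree)

Column bests: θ=41, φ=42, ψ=42.
Barley regrets: 7, 11, 11 → max 11
Soy regrets: 6, 6, 9 → max 9
Rye regrets: 5, 8, 8 → max 8
Rice regrets: 0, 0, 0 → max 0
Sorghum regrets: 10, 4, 4 → max 10
Corn regrets: 9, 4, 1 → max 9
Smallest max regret = 0 → Rice.
Row maxima: Barley=34, Soy=36, Rye=36, Rice=42, Sorghum=38, Corn=41
Best best-case = 42 → Rice.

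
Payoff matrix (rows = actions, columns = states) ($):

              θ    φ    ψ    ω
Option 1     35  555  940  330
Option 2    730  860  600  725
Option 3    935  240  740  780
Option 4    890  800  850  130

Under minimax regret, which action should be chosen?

Column bests: θ=935, φ=860, ψ=940, ω=780.
Option 1 regrets: 900, 305, 0, 450 → max 900
Option 2 regrets: 205, 0, 340, 55 → max 340
Option 3 regrets: 0, 620, 200, 0 → max 620
Option 4 regrets: 45, 60, 90, 650 → max 650
Smallest max regret = 340 → Option 2.

Option 2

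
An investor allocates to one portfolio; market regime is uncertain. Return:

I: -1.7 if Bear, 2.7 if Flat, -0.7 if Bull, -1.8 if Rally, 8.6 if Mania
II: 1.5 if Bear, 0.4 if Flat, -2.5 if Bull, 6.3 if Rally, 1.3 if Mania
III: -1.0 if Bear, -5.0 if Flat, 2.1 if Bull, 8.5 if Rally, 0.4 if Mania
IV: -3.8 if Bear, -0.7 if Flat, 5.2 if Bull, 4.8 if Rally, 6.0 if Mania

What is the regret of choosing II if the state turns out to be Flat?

Best payoff under Flat is 2.7.
Regret = 2.7 − 0.4 = 2.3.

2.3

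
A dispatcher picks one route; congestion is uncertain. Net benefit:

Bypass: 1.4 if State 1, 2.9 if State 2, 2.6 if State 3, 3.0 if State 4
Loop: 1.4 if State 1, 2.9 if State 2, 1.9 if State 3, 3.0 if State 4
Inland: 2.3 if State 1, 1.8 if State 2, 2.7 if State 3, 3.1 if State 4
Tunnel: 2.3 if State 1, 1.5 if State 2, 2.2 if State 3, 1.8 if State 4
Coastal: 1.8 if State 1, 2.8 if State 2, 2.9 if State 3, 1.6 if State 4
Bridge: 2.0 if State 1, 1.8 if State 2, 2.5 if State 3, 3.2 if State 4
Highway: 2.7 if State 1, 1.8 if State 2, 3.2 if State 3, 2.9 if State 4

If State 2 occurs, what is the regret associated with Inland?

1.1

Best payoff under State 2 is 2.9.
Regret = 2.9 − 1.8 = 1.1.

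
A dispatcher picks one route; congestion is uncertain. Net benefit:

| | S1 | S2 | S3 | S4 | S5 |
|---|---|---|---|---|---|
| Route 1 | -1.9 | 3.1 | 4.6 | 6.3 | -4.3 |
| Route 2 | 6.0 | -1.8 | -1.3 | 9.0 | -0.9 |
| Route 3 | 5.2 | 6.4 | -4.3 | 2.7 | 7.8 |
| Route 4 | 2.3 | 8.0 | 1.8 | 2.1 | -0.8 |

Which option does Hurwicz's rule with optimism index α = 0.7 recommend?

Route 2

Route 1: 0.7·6.3 + 0.3·(-4.3) = 3.12
Route 2: 0.7·9.0 + 0.3·(-1.8) = 5.76
Route 3: 0.7·7.8 + 0.3·(-4.3) = 4.17
Route 4: 0.7·8.0 + 0.3·(-0.8) = 5.36
Highest Hurwicz score = 5.76 → Route 2.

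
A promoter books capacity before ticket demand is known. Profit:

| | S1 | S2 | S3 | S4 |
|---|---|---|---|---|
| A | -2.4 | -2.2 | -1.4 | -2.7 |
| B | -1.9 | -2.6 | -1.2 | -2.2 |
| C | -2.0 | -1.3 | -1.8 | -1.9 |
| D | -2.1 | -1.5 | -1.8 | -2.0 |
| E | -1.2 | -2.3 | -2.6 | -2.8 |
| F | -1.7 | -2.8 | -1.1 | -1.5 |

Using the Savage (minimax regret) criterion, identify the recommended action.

Column bests: S1=-1.2, S2=-1.3, S3=-1.1, S4=-1.5.
A regrets: 1.2, 0.9, 0.3, 1.2 → max 1.2
B regrets: 0.7, 1.3, 0.1, 0.7 → max 1.3
C regrets: 0.8, 0.0, 0.7, 0.4 → max 0.8
D regrets: 0.9, 0.2, 0.7, 0.5 → max 0.9
E regrets: 0.0, 1.0, 1.5, 1.3 → max 1.5
F regrets: 0.5, 1.5, 0.0, 0.0 → max 1.5
Smallest max regret = 0.8 → C.

C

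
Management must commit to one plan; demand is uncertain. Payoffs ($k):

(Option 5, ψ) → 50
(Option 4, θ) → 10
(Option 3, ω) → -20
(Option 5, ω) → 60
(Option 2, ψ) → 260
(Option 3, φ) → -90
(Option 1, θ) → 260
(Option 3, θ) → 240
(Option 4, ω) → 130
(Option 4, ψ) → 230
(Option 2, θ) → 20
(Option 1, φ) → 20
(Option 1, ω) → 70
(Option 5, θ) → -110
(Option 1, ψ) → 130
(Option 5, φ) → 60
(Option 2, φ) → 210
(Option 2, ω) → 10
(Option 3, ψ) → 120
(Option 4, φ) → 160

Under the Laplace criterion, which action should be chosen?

Row averages: Option 1=120, Option 2=125, Option 3=62.5, Option 4=132.5, Option 5=15
Highest average = 132.5 → Option 4.

Option 4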